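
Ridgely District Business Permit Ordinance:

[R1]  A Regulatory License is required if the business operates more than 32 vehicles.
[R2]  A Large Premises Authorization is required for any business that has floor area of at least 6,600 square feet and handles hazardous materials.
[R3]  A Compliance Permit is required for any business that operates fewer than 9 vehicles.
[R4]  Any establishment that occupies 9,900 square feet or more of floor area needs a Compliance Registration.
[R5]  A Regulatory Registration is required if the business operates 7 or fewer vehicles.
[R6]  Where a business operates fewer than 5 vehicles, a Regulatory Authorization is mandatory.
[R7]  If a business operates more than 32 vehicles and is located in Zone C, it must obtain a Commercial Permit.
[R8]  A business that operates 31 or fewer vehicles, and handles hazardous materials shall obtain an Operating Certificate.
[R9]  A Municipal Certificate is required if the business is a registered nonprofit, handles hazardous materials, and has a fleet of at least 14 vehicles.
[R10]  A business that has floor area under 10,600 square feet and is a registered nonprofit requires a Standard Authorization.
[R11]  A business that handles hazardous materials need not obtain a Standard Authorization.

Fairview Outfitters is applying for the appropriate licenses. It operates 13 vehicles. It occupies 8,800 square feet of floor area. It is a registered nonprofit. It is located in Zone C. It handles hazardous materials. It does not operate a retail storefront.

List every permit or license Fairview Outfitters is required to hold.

Large Premises Authorization, Operating Certificate

[R1] vehicles 13 ≤ 32 → Regulatory License not required.
[R2] floor area 8,800 square feet ≥ 6,600 square feet; handles hazardous materials → Large Premises Authorization required.
[R3] vehicles 13 ≥ 9 → Compliance Permit not required.
[R4] floor area 8,800 square feet < 9,900 square feet → Compliance Registration not required.
[R5] vehicles 13 > 7 → Regulatory Registration not required.
[R6] vehicles 13 ≥ 5 → Regulatory Authorization not required.
[R7] vehicles 13 ≤ 32; is located in Zone C → Commercial Permit not required.
[R8] vehicles 13 ≤ 31; handles hazardous materials → Operating Certificate required.
[R9] is a registered nonprofit; handles hazardous materials; vehicles 13 < 14 → Municipal Certificate not required.
[R10] floor area 8,800 square feet < 10,600 square feet; is a registered nonprofit → Standard Authorization required.
[R11] handles hazardous materials → exempt from Standard Authorization.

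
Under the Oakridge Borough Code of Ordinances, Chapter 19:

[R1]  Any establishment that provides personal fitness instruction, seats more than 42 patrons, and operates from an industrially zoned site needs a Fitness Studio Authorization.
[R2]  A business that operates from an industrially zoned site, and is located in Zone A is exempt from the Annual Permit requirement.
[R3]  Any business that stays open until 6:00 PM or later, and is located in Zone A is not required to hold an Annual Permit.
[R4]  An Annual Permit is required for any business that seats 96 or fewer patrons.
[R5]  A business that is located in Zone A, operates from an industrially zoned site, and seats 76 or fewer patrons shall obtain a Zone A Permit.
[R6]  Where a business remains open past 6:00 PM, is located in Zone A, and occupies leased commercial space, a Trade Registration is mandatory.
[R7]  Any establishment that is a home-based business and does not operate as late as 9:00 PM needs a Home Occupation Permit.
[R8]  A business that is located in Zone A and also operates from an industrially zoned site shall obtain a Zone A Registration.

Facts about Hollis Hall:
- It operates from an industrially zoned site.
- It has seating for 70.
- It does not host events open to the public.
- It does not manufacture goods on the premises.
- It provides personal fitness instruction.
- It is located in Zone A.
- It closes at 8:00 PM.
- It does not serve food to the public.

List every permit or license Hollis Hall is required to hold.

Fitness Studio Authorization, Zone A Permit, Zone A Registration

[R1] provides personal fitness instruction; seating 70 > 42; operates from an industrially zoned site → Fitness Studio Authorization required.
[R2] operates from an industrially zoned site; is located in Zone A → exempt from Annual Permit.
[R3] closes 8:00 PM, after 6:00 PM; is located in Zone A → exempt from Annual Permit.
[R4] seating 70 ≤ 96 → Annual Permit required.
[R5] is located in Zone A; operates from an industrially zoned site; seating 70 ≤ 76 → Zone A Permit required.
[R6] closes 8:00 PM, after 6:00 PM; is located in Zone A; operates from an industrially zoned site (not: occupies leased commercial space) → Trade Registration not required.
[R7] operates from an industrially zoned site (not: is a home-based business); closes 8:00 PM, at/before 9:00 PM → Home Occupation Permit not required.
[R8] is located in Zone A; operates from an industrially zoned site → Zone A Registration required.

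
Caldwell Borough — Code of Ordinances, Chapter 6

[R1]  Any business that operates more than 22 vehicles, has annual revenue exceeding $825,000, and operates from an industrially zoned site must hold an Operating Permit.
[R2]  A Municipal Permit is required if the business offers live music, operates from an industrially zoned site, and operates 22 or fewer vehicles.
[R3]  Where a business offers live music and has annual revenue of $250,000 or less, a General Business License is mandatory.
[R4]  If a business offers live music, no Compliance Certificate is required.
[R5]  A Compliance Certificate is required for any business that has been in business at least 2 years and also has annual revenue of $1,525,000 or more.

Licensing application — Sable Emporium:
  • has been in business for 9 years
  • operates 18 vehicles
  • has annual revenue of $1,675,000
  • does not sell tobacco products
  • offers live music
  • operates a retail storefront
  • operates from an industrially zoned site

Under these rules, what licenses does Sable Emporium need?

[R1] vehicles 18 ≤ 22; revenue $1,675,000 > $825,000; operates from an industrially zoned site → Operating Permit not required.
[R2] offers live music; operates from an industrially zoned site; vehicles 18 ≤ 22 → Municipal Permit required.
[R3] offers live music; revenue $1,675,000 > $250,000 → General Business License not required.
[R4] offers live music → exempt from Compliance Certificate.
[R5] years in business 9 ≥ 2; revenue $1,675,000 ≥ $1,525,000 → Compliance Certificate required.

Municipal Permit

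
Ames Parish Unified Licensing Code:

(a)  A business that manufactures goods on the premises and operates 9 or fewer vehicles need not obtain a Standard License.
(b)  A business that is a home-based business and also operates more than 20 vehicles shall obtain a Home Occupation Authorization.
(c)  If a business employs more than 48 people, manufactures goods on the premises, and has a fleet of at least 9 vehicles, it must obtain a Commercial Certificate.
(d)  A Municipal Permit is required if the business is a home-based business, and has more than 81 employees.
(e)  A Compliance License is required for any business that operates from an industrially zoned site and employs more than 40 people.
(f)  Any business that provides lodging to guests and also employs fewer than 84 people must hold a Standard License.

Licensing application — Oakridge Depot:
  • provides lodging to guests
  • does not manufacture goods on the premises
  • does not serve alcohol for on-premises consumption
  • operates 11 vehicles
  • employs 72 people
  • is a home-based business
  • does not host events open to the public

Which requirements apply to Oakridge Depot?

Standard License

(a) does not manufacture goods on the premises; vehicles 11 > 9 → Standard License exemption does not apply.
(b) is a home-based business; vehicles 11 ≤ 20 → Home Occupation Authorization not required.
(c) employees 72 > 48; does not manufacture goods on the premises; vehicles 11 ≥ 9 → Commercial Certificate not required.
(d) is a home-based business; employees 72 ≤ 81 → Municipal Permit not required.
(e) is a home-based business (not: operates from an industrially zoned site); employees 72 > 40 → Compliance License not required.
(f) provides lodging to guests; employees 72 < 84 → Standard License required.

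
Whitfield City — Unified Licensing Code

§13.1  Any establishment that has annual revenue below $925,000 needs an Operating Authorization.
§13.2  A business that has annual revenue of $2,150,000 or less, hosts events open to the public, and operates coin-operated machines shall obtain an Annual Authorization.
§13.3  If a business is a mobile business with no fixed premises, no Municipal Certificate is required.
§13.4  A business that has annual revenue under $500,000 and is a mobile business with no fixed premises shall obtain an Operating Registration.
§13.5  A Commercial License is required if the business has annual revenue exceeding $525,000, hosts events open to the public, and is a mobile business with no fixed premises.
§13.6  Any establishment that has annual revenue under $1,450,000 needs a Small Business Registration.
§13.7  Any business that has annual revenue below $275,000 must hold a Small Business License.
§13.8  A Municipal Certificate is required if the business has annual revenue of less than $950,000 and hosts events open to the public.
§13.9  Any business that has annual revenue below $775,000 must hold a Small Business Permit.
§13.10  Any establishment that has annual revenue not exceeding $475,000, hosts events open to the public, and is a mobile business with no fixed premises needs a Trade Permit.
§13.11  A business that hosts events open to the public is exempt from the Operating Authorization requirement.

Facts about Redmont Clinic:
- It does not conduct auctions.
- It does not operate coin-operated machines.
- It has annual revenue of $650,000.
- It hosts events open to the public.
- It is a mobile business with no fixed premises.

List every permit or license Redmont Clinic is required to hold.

§13.1 revenue $650,000 < $925,000 → Operating Authorization required.
§13.2 revenue $650,000 ≤ $2,150,000; hosts events open to the public; does not operate coin-operated machines → Annual Authorization not required.
§13.3 is a mobile business with no fixed premises → exempt from Municipal Certificate.
§13.4 revenue $650,000 ≥ $500,000; is a mobile business with no fixed premises → Operating Registration not required.
§13.5 revenue $650,000 > $525,000; hosts events open to the public; is a mobile business with no fixed premises → Commercial License required.
§13.6 revenue $650,000 < $1,450,000 → Small Business Registration required.
§13.7 revenue $650,000 ≥ $275,000 → Small Business License not required.
§13.8 revenue $650,000 < $950,000; hosts events open to the public → Municipal Certificate required.
§13.9 revenue $650,000 < $775,000 → Small Business Permit required.
§13.10 revenue $650,000 > $475,000; hosts events open to the public; is a mobile business with no fixed premises → Trade Permit not required.
§13.11 hosts events open to the public → exempt from Operating Authorization.

Commercial License, Small Business Permit, Small Business Registration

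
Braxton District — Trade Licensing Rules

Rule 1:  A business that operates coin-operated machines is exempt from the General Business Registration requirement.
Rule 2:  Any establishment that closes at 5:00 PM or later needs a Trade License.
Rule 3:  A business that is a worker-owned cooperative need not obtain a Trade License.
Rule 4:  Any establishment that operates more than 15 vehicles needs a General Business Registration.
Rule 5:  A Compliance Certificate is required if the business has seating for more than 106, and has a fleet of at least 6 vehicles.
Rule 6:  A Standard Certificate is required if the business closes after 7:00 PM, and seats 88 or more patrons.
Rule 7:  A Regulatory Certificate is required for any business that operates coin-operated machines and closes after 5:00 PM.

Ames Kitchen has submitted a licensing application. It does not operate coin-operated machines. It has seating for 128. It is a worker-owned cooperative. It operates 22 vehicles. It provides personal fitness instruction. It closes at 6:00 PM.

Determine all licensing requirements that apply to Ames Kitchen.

Rule 1: does not operate coin-operated machines → General Business Registration exemption does not apply.
Rule 2: closes 6:00 PM, after 5:00 PM → Trade License required.
Rule 3: is a worker-owned cooperative → exempt from Trade License.
Rule 4: vehicles 22 > 15 → General Business Registration required.
Rule 5: seating 128 > 106; vehicles 22 ≥ 6 → Compliance Certificate required.
Rule 6: closes 6:00 PM, at/before 7:00 PM; seating 128 ≥ 88 → Standard Certificate not required.
Rule 7: does not operate coin-operated machines; closes 6:00 PM, after 5:00 PM → Regulatory Certificate not required.

Compliance Certificate, General Business Registration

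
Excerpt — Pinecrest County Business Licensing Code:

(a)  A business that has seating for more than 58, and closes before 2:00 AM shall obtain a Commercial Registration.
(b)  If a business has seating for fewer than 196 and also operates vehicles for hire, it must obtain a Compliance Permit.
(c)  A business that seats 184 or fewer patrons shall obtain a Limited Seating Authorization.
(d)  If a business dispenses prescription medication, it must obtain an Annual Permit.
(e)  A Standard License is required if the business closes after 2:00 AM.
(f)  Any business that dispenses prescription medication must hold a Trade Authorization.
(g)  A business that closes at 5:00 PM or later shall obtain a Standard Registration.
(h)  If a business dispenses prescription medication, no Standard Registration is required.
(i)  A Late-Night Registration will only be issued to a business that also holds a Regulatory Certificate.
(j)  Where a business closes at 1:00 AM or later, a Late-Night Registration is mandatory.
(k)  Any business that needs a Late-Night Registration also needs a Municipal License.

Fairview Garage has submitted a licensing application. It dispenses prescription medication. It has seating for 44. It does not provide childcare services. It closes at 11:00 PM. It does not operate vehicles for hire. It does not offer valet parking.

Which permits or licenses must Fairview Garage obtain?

(a) seating 44 ≤ 58; closes 11:00 PM, at/before 2:00 AM → Commercial Registration not required.
(b) seating 44 < 196; does not operate vehicles for hire → Compliance Permit not required.
(c) seating 44 ≤ 184 → Limited Seating Authorization required.
(d) dispenses prescription medication → Annual Permit required.
(e) closes 11:00 PM, at/before 2:00 AM → Standard License not required.
(f) dispenses prescription medication → Trade Authorization required.
(g) closes 11:00 PM, after 5:00 PM → Standard Registration required.
(h) dispenses prescription medication → exempt from Standard Registration.
(i) Late-Night Registration is not required → no effect.
(j) closes 11:00 PM, at/before 1:00 AM → Late-Night Registration not required.
(k) Late-Night Registration is not required → no effect.

Annual Permit, Limited Seating Authorization, Trade Authorization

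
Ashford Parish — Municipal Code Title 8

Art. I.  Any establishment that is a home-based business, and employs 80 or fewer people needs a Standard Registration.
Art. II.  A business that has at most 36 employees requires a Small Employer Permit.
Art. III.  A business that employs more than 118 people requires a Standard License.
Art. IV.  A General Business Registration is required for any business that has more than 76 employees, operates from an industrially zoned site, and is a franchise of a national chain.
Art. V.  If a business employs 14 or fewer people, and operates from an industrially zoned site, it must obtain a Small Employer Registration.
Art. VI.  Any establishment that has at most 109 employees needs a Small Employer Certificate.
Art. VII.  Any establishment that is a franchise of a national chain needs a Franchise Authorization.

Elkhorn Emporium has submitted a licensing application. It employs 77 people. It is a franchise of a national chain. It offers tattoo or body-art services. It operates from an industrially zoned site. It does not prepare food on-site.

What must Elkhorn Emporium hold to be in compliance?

Art. I. operates from an industrially zoned site (not: is a home-based business); employees 77 ≤ 80 → Standard Registration not required.
Art. II. employees 77 > 36 → Small Employer Permit not required.
Art. III. employees 77 ≤ 118 → Standard License not required.
Art. IV. employees 77 > 76; operates from an industrially zoned site; is a franchise of a national chain → General Business Registration required.
Art. V. employees 77 > 14; operates from an industrially zoned site → Small Employer Registration not required.
Art. VI. employees 77 ≤ 109 → Small Employer Certificate required.
Art. VII. is a franchise of a national chain → Franchise Authorization required.

Franchise Authorization, General Business Registration, Small Employer Certificate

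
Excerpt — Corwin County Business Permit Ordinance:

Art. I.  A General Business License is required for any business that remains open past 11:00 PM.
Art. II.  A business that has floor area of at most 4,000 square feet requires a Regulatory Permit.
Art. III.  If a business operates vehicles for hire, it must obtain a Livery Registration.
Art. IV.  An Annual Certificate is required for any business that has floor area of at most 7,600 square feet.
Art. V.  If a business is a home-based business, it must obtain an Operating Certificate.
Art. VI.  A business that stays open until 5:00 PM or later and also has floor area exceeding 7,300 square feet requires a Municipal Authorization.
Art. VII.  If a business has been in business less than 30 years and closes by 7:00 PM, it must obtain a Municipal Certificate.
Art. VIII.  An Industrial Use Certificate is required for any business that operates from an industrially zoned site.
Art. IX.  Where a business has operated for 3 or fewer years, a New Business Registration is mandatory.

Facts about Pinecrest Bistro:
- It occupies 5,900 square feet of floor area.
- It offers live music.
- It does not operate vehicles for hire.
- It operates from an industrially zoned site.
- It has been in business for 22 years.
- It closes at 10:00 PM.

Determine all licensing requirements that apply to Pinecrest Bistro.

Art. I. closes 10:00 PM, at/before 11:00 PM → General Business License not required.
Art. II. floor area 5,900 square feet > 4,000 square feet → Regulatory Permit not required.
Art. III. does not operate vehicles for hire → Livery Registration not required.
Art. IV. floor area 5,900 square feet ≤ 7,600 square feet → Annual Certificate required.
Art. V. operates from an industrially zoned site (not: is a home-based business) → Operating Certificate not required.
Art. VI. closes 10:00 PM, after 5:00 PM; floor area 5,900 square feet ≤ 7,300 square feet → Municipal Authorization not required.
Art. VII. years in business 22 < 30; closes 10:00 PM, after 7:00 PM → Municipal Certificate not required.
Art. VIII. operates from an industrially zoned site → Industrial Use Certificate required.
Art. IX. years in business 22 > 3 → New Business Registration not required.

Annual Certificate, Industrial Use Certificate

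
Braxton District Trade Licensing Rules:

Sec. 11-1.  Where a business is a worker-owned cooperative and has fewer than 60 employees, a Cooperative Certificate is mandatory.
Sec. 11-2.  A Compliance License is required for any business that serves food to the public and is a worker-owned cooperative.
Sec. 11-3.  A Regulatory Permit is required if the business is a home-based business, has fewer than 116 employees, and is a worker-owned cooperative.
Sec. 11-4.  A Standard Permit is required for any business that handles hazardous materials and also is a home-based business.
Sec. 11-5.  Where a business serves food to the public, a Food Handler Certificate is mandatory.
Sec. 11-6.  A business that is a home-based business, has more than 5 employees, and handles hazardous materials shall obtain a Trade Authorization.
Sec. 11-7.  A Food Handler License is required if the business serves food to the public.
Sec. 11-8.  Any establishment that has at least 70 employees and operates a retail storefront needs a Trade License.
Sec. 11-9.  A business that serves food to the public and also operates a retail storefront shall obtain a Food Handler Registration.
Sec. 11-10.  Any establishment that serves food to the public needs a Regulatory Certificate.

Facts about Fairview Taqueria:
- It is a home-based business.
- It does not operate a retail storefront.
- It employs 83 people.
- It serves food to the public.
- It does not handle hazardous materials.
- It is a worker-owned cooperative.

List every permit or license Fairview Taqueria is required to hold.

Compliance License, Food Handler Certificate, Food Handler License, Regulatory Certificate, Regulatory Permit

Sec. 11-1. is a worker-owned cooperative; employees 83 ≥ 60 → Cooperative Certificate not required.
Sec. 11-2. serves food to the public; is a worker-owned cooperative → Compliance License required.
Sec. 11-3. is a home-based business; employees 83 < 116; is a worker-owned cooperative → Regulatory Permit required.
Sec. 11-4. does not handle hazardous materials; is a home-based business → Standard Permit not required.
Sec. 11-5. serves food to the public → Food Handler Certificate required.
Sec. 11-6. is a home-based business; employees 83 > 5; does not handle hazardous materials → Trade Authorization not required.
Sec. 11-7. serves food to the public → Food Handler License required.
Sec. 11-8. employees 83 ≥ 70; does not operate a retail storefront → Trade License not required.
Sec. 11-9. serves food to the public; does not operate a retail storefront → Food Handler Registration not required.
Sec. 11-10. serves food to the public → Regulatory Certificate required.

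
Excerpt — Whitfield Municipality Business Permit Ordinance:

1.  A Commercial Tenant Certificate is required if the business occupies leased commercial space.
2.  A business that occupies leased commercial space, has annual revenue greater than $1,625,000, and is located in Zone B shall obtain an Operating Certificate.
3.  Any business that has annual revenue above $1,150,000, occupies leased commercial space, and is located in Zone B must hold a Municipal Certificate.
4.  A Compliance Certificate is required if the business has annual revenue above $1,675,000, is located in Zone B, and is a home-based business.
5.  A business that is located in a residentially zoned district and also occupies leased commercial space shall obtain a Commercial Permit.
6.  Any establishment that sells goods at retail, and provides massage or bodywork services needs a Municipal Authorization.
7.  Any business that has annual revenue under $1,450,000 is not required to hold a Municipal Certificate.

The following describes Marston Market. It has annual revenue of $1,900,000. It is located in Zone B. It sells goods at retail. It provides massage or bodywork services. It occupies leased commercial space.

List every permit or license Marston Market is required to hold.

Commercial Tenant Certificate, Municipal Authorization, Municipal Certificate, Operating Certificate

1. occupies leased commercial space → Commercial Tenant Certificate required.
2. occupies leased commercial space; revenue $1,900,000 > $1,625,000; is located in Zone B → Operating Certificate required.
3. revenue $1,900,000 > $1,150,000; occupies leased commercial space; is located in Zone B → Municipal Certificate required.
4. revenue $1,900,000 > $1,675,000; is located in Zone B; occupies leased commercial space (not: is a home-based business) → Compliance Certificate not required.
5. is located in Zone B (not: is located in a residentially zoned district); occupies leased commercial space → Commercial Permit not required.
6. sells goods at retail; provides massage or bodywork services → Municipal Authorization required.
7. revenue $1,900,000 ≥ $1,450,000 → Municipal Certificate exemption does not apply.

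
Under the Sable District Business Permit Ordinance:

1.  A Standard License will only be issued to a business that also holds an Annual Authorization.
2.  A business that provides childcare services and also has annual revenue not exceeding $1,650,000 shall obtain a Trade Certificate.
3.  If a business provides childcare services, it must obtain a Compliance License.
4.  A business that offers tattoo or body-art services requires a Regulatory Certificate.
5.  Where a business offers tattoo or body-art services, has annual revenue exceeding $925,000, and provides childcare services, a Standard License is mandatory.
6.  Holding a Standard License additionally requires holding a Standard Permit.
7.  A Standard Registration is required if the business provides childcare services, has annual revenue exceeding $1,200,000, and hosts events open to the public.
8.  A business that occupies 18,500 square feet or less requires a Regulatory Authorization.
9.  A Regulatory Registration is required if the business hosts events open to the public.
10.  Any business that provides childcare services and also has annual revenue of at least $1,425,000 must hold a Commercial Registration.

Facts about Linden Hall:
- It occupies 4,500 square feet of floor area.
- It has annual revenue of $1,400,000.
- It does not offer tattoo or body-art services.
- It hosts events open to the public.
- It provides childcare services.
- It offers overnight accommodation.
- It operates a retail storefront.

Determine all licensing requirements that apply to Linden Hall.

1. Standard License is not required → no effect.
2. provides childcare services; revenue $1,400,000 ≤ $1,650,000 → Trade Certificate required.
3. provides childcare services → Compliance License required.
4. does not offer tattoo or body-art services → Regulatory Certificate not required.
5. does not offer tattoo or body-art services; revenue $1,400,000 > $925,000; provides childcare services → Standard License not required.
6. Standard License is not required → no effect.
7. provides childcare services; revenue $1,400,000 > $1,200,000; hosts events open to the public → Standard Registration required.
8. floor area 4,500 square feet ≤ 18,500 square feet → Regulatory Authorization required.
9. hosts events open to the public → Regulatory Registration required.
10. provides childcare services; revenue $1,400,000 < $1,425,000 → Commercial Registration not required.

Compliance License, Regulatory Authorization, Regulatory Registration, Standard Registration, Trade Certificate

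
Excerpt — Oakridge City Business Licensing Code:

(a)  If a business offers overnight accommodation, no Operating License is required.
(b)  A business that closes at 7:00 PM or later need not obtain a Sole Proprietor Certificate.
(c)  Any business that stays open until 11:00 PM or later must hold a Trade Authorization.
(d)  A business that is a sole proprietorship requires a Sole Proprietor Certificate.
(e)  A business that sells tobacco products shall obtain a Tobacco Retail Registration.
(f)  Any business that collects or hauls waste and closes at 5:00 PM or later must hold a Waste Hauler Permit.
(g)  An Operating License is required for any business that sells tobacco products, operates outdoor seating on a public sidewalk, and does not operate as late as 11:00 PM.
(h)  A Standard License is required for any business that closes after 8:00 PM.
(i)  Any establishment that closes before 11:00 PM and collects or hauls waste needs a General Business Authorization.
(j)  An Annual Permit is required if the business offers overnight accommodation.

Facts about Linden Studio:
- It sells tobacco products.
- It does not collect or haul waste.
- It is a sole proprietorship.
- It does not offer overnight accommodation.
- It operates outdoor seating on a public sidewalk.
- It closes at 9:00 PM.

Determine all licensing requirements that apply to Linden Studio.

Operating License, Standard License, Tobacco Retail Registration

(a) does not offer overnight accommodation → Operating License exemption does not apply.
(b) closes 9:00 PM, after 7:00 PM → exempt from Sole Proprietor Certificate.
(c) closes 9:00 PM, at/before 11:00 PM → Trade Authorization not required.
(d) is a sole proprietorship → Sole Proprietor Certificate required.
(e) sells tobacco products → Tobacco Retail Registration required.
(f) does not collect or haul waste; closes 9:00 PM, after 5:00 PM → Waste Hauler Permit not required.
(g) sells tobacco products; operates outdoor seating on a public sidewalk; closes 9:00 PM, at/before 11:00 PM → Operating License required.
(h) closes 9:00 PM, after 8:00 PM → Standard License required.
(i) closes 9:00 PM, at/before 11:00 PM; does not collect or haul waste → General Business Authorization not required.
(j) does not offer overnight accommodation → Annual Permit not required.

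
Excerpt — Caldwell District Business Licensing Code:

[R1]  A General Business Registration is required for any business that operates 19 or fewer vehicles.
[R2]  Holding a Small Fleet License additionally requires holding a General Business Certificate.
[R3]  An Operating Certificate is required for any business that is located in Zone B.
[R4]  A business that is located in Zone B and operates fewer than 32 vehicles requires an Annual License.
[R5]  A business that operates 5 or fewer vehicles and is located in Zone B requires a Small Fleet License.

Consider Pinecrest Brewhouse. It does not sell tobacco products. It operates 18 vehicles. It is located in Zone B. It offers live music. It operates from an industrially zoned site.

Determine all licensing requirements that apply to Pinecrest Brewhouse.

Annual License, General Business Registration, Operating Certificate

[R1] vehicles 18 ≤ 19 → General Business Registration required.
[R2] Small Fleet License is not required → no effect.
[R3] is located in Zone B → Operating Certificate required.
[R4] is located in Zone B; vehicles 18 < 32 → Annual License required.
[R5] vehicles 18 > 5; is located in Zone B → Small Fleet License not required.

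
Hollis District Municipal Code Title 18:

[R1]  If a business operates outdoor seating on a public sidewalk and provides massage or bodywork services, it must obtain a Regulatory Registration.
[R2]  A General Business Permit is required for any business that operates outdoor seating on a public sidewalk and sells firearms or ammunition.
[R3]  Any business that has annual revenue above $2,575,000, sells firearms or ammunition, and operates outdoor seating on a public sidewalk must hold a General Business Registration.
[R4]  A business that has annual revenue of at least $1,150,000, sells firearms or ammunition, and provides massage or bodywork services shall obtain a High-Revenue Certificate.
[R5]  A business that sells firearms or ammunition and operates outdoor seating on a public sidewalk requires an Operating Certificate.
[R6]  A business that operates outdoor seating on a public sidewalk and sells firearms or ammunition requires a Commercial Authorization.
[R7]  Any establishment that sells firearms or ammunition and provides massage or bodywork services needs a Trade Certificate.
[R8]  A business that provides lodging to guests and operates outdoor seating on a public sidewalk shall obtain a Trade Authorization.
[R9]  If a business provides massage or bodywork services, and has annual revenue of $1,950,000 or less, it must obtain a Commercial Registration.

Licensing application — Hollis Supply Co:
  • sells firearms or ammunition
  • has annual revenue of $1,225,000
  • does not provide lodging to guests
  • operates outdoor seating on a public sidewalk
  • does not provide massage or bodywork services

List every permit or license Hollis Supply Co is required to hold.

[R1] operates outdoor seating on a public sidewalk; does not provide massage or bodywork services → Regulatory Registration not required.
[R2] operates outdoor seating on a public sidewalk; sells firearms or ammunition → General Business Permit required.
[R3] revenue $1,225,000 ≤ $2,575,000; sells firearms or ammunition; operates outdoor seating on a public sidewalk → General Business Registration not required.
[R4] revenue $1,225,000 ≥ $1,150,000; sells firearms or ammunition; does not provide massage or bodywork services → High-Revenue Certificate not required.
[R5] sells firearms or ammunition; operates outdoor seating on a public sidewalk → Operating Certificate required.
[R6] operates outdoor seating on a public sidewalk; sells firearms or ammunition → Commercial Authorization required.
[R7] sells firearms or ammunition; does not provide massage or bodywork services → Trade Certificate not required.
[R8] does not provide lodging to guests; operates outdoor seating on a public sidewalk → Trade Authorization not required.
[R9] does not provide massage or bodywork services; revenue $1,225,000 ≤ $1,950,000 → Commercial Registration not required.

Commercial Authorization, General Business Permit, Operating Certificate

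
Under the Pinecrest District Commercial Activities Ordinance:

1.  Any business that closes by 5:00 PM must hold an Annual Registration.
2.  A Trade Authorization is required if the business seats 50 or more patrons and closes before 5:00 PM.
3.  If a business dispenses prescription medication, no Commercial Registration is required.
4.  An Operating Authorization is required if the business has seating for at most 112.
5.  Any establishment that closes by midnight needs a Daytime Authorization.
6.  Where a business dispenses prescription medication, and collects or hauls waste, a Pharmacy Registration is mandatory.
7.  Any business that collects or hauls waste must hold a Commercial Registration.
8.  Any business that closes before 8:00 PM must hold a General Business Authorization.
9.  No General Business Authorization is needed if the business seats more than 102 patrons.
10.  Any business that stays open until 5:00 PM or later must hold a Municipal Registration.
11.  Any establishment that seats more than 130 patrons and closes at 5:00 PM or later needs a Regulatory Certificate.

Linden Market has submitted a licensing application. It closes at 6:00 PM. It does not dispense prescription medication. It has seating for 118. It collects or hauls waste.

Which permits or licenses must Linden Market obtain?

Commercial Registration, Daytime Authorization, Municipal Registration

1. closes 6:00 PM, after 5:00 PM → Annual Registration not required.
2. seating 118 ≥ 50; closes 6:00 PM, after 5:00 PM → Trade Authorization not required.
3. does not dispense prescription medication → Commercial Registration exemption does not apply.
4. seating 118 > 112 → Operating Authorization not required.
5. closes 6:00 PM, at/before midnight → Daytime Authorization required.
6. does not dispense prescription medication; collects or hauls waste → Pharmacy Registration not required.
7. collects or hauls waste → Commercial Registration required.
8. closes 6:00 PM, at/before 8:00 PM → General Business Authorization required.
9. seating 118 > 102 → exempt from General Business Authorization.
10. closes 6:00 PM, after 5:00 PM → Municipal Registration required.
11. seating 118 ≤ 130; closes 6:00 PM, after 5:00 PM → Regulatory Certificate not required.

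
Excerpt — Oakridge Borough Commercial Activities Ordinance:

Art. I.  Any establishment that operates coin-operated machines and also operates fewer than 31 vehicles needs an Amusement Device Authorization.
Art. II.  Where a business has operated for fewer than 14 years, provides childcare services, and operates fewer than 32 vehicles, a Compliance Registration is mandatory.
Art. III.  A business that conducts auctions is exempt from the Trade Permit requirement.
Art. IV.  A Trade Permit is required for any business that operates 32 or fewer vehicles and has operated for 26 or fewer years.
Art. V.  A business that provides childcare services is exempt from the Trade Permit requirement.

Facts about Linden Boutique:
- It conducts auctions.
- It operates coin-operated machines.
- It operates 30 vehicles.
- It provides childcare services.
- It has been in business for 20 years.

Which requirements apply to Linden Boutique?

Amusement Device Authorization

Art. I. operates coin-operated machines; vehicles 30 < 31 → Amusement Device Authorization required.
Art. II. years in business 20 ≥ 14; provides childcare services; vehicles 30 < 32 → Compliance Registration not required.
Art. III. conducts auctions → exempt from Trade Permit.
Art. IV. vehicles 30 ≤ 32; years in business 20 ≤ 26 → Trade Permit required.
Art. V. provides childcare services → exempt from Trade Permit.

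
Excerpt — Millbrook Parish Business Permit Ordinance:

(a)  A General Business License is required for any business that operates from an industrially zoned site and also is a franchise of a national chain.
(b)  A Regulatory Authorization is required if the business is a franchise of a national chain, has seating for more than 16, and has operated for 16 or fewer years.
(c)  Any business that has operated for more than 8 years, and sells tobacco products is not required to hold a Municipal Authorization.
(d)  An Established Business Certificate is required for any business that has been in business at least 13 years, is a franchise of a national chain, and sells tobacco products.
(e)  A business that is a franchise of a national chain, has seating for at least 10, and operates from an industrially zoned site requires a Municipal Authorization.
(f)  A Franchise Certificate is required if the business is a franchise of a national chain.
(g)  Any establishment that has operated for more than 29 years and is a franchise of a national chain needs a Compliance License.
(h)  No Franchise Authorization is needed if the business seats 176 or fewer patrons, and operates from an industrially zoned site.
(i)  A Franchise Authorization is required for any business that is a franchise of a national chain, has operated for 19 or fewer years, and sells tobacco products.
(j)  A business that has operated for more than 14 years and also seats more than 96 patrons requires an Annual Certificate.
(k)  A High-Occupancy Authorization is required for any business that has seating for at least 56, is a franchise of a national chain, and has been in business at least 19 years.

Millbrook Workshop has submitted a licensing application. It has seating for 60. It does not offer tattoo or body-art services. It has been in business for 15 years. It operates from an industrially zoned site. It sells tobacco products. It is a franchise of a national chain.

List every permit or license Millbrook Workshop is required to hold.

(a) operates from an industrially zoned site; is a franchise of a national chain → General Business License required.
(b) is a franchise of a national chain; seating 60 > 16; years in business 15 ≤ 16 → Regulatory Authorization required.
(c) years in business 15 > 8; sells tobacco products → exempt from Municipal Authorization.
(d) years in business 15 ≥ 13; is a franchise of a national chain; sells tobacco products → Established Business Certificate required.
(e) is a franchise of a national chain; seating 60 ≥ 10; operates from an industrially zoned site → Municipal Authorization required.
(f) is a franchise of a national chain → Franchise Certificate required.
(g) years in business 15 ≤ 29; is a franchise of a national chain → Compliance License not required.
(h) seating 60 ≤ 176; operates from an industrially zoned site → exempt from Franchise Authorization.
(i) is a franchise of a national chain; years in business 15 ≤ 19; sells tobacco products → Franchise Authorization required.
(j) years in business 15 > 14; seating 60 ≤ 96 → Annual Certificate not required.
(k) seating 60 ≥ 56; is a franchise of a national chain; years in business 15 < 19 → High-Occupancy Authorization not required.

Established Business Certificate, Franchise Certificate, General Business License, Regulatory Authorization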